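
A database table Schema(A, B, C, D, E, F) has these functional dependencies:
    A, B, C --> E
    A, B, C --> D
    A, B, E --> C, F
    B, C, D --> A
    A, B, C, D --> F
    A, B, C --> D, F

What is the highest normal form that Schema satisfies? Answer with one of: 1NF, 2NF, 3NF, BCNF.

BCNF

Candidate keys: {A, B, C}, {A, B, E}, {B, C, D}. Prime attributes: {A, B, C, D, E}.
Each dependency's left side is a superkey — BCNF holds.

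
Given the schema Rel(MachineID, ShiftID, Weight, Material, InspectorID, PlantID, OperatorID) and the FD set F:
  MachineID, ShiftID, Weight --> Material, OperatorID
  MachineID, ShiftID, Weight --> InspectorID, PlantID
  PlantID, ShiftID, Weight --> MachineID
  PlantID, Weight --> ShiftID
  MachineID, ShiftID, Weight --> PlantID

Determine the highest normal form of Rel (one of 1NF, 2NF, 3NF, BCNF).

Candidate keys: {MachineID, ShiftID, Weight}, {PlantID, Weight}. Prime attributes: {MachineID, PlantID, ShiftID, Weight}.
The left-hand side of every FD is a superkey, so BCNF is satisfied.

BCNF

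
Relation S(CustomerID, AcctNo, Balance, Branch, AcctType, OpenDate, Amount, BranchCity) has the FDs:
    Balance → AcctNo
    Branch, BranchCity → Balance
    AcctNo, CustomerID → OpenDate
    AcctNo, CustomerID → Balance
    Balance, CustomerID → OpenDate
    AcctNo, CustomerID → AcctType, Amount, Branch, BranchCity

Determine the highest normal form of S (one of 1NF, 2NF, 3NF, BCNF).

3NF

Candidate keys: {AcctNo, CustomerID}, {Balance, CustomerID}, {Branch, BranchCity, CustomerID}. Prime attributes: {AcctNo, Balance, Branch, BranchCity, CustomerID}.
For Balance → AcctNo we have {Balance}⁺ = {AcctNo, Balance}; {Balance} is not a superkey, so BCNF fails.
Since {AcctNo} ⊆ prime attributes and every other non-superkey FD also has a prime right side, the schema is in 3NF.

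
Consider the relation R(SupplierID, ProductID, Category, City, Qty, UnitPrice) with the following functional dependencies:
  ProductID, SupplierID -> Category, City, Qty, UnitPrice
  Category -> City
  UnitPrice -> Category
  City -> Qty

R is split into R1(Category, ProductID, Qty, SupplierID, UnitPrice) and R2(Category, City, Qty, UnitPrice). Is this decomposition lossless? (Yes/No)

Yes

The shared attributes are {Category, Qty, UnitPrice} and {Category, Qty, UnitPrice}⁺ = {Category, City, Qty, UnitPrice}.
R2 is contained in that closure, so R1 ∩ R2 -> R2 holds and the join is lossless.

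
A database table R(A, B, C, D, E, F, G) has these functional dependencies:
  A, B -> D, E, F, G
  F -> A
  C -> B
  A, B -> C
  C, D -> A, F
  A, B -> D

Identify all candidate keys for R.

{A, B}⁺ = {A, B, C, D, E, F, G}, which is every attribute, so {A, B} is a candidate key.
{A, C}⁺ = {A, B, C, D, E, F, G}, which is every attribute, so {A, C} is a candidate key.
{B, F}⁺ = {A, B, C, D, E, F, G}, which is every attribute, so {B, F} is a candidate key.
{C, D}⁺ = {A, B, C, D, E, F, G}, which is every attribute, so {C, D} is a candidate key.
{C, F}⁺ = {A, B, C, D, E, F, G}, which is every attribute, so {C, F} is a candidate key.
Any other superkey properly contains one of these, so there are no further candidate keys.

{A, B}, {A, C}, {B, F}, {C, D}, {C, F}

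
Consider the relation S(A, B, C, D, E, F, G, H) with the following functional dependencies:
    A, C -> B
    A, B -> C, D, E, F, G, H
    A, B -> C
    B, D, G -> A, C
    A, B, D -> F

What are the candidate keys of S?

{A, B}⁺ = {A, B, C, D, E, F, G, H}, which is every attribute, so {A, B} is a candidate key.
{A, C}⁺ = {A, B, C, D, E, F, G, H}, which is every attribute, so {A, C} is a candidate key.
{B, D, G}⁺ = {A, B, C, D, E, F, G, H}, which is every attribute, so {B, D, G} is a candidate key.
These are minimal and exhaustive — every other superkey contains one of them.

{A, B}, {A, C}, {B, D, G}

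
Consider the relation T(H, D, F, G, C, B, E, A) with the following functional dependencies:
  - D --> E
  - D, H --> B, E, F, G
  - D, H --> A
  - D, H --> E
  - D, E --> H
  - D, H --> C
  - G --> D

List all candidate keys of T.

{D} is a candidate key since {D}⁺ = {A, B, C, D, E, F, G, H} covers every attribute.
{G} is a candidate key since {G}⁺ = {A, B, C, D, E, F, G, H} covers every attribute.
No proper subset of any of these is a key, and no other minimal superkey exists.

{D}, {G}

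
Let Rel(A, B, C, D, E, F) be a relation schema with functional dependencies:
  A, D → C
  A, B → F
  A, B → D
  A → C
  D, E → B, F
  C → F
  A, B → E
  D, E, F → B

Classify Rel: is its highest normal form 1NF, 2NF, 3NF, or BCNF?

1NF

Candidate keys: {A, B}, {A, D, E}. Prime attributes: {A, B, D, E}.
A, D → C: {A, D}⁺ = {A, C, D, F}, which is not all of the attributes, so the left side is not a superkey — BCNF is violated.
Because {C} is non-prime and the left side of A, D → C is not a superkey, the relation is not in 3NF.
Since {A} ⊂ {A, B} and {A}⁺ ⊇ {C, F} with {C, F} non-prime, there is a partial dependency; 2NF fails.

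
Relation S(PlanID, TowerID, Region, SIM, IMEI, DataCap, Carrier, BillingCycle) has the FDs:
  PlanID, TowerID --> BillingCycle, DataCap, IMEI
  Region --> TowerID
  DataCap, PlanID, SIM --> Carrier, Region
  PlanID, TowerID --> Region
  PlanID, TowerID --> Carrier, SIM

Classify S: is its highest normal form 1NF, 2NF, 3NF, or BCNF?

Candidate keys: {DataCap, PlanID, SIM}, {PlanID, Region}, {PlanID, TowerID}. Prime attributes: {DataCap, PlanID, Region, SIM, TowerID}.
Region --> TowerID: {Region}⁺ = {Region, TowerID}, which is not all of the attributes, so the left side is not a superkey — BCNF is violated.
Since {TowerID} ⊆ prime attributes and every other non-superkey FD also has a prime right side, the schema is in 3NF.

3NF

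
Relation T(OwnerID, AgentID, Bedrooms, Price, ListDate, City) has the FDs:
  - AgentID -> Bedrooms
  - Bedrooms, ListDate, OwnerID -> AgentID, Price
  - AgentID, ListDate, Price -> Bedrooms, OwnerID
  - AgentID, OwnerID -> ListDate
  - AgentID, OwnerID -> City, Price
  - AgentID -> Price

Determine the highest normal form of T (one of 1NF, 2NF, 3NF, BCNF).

Candidate keys: {AgentID, ListDate}, {AgentID, OwnerID}, {Bedrooms, ListDate, OwnerID}. Prime attributes: {AgentID, Bedrooms, ListDate, OwnerID}.
AgentID -> Bedrooms breaks BCNF: {AgentID}⁺ = {AgentID, Bedrooms, Price}, so {AgentID} is not a superkey.
Because {Price} is non-prime and the left side of AgentID -> Price is not a superkey, the relation is not in 3NF.
The proper key subset {AgentID} of {AgentID, ListDate} determines non-prime {Price}, so the relation is not even in 2NF.

1NF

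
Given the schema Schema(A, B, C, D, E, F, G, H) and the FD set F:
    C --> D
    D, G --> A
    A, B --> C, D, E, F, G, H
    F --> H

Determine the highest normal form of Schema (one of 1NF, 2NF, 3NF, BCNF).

2NF

Candidate keys: {A, B}, {B, C, G}, {B, D, G}. Prime attributes: {A, B, C, D, G}.
C --> D breaks BCNF: {C}⁺ = {C, D}, so {C} is not a superkey.
Because {H} is non-prime and the left side of F --> H is not a superkey, the relation is not in 3NF.
No non-prime attribute depends on a proper subset of any candidate key, so 2NF holds.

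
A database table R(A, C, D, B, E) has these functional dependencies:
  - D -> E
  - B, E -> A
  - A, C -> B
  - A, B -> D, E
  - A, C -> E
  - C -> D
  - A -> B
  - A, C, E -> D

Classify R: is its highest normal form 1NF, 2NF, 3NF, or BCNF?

Candidate keys: {A, C}, {B, C}. Prime attributes: {A, B, C}.
For D -> E we have {D}⁺ = {D, E}; {D} is not a superkey, so BCNF fails.
Because {E} is non-prime and the left side of D -> E is not a superkey, the relation is not in 3NF.
The proper key subset {A} of {A, C} determines non-prime {D, E}, so the relation is not even in 2NF.

1NF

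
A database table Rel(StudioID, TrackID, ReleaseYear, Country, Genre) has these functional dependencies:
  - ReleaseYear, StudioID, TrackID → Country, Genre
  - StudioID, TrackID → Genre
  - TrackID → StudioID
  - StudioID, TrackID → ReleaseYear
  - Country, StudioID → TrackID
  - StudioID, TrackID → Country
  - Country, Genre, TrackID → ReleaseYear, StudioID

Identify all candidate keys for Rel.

{TrackID}⁺ = {Country, Genre, ReleaseYear, StudioID, TrackID} — all of the relation — so {TrackID} is a candidate key.
{Country, StudioID}⁺ = {Country, Genre, ReleaseYear, StudioID, TrackID} — all of the relation — so {Country, StudioID} is a candidate key.
These are minimal and exhaustive — every other superkey contains one of them.

{Country, StudioID}, {TrackID}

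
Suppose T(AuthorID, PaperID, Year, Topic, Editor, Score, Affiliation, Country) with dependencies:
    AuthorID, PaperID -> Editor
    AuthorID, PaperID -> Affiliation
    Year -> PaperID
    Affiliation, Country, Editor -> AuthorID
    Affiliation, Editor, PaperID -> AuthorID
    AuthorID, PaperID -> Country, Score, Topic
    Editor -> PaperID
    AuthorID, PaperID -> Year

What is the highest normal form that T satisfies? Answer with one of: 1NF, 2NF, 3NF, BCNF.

3NF

Candidate keys: {Affiliation, Editor}, {AuthorID, Editor}, {AuthorID, PaperID}, {AuthorID, Year}. Prime attributes: {Affiliation, AuthorID, Editor, PaperID, Year}.
Year -> PaperID breaks BCNF: {Year}⁺ = {PaperID, Year}, so {Year} is not a superkey.
Since {PaperID} ⊆ prime attributes and every other non-superkey FD also has a prime right side, the schema is in 3NF.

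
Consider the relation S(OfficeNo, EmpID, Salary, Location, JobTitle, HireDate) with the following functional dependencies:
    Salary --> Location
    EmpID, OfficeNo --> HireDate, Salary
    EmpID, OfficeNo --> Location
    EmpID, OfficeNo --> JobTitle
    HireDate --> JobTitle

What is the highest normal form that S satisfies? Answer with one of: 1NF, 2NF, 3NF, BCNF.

Candidate key: {EmpID, OfficeNo}. Prime attributes: {EmpID, OfficeNo}.
For Salary --> Location we have {Salary}⁺ = {Location, Salary}; {Salary} is not a superkey, so BCNF fails.
Salary --> Location determines the non-prime attribute {Location} from a non-superkey — 3NF is violated.
No non-prime attribute depends on a proper subset of any candidate key, so 2NF holds.

2NF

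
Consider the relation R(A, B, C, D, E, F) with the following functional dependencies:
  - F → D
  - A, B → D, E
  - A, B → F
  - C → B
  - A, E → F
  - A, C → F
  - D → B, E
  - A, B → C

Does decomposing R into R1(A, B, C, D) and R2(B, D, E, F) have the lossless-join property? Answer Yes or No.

No

Common attributes: {B, D}; their closure is {B, D, E}.
R1 ⊄ {B, D, E} and R2 ⊄ {B, D, E}, so the split is lossy.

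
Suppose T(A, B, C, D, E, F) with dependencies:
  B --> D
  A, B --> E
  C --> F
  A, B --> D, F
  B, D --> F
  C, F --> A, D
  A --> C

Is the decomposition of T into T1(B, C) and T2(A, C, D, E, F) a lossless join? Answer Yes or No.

Common attributes: {C}; their closure is {A, C, D, F}.
T1 ⊄ {A, C, D, F} and T2 ⊄ {A, C, D, F}, so the split is lossy.

No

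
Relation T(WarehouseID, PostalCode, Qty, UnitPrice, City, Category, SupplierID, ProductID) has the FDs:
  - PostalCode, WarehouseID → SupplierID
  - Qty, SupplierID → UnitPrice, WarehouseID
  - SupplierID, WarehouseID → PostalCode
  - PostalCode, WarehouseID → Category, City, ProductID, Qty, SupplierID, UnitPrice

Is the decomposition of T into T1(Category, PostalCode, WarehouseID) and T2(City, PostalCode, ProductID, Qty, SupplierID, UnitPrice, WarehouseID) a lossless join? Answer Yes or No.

T1 ∩ T2 = {PostalCode, WarehouseID}; its closure under F is {Category, City, PostalCode, ProductID, Qty, SupplierID, UnitPrice, WarehouseID}.
Since T1 ⊆ {Category, City, PostalCode, ProductID, Qty, SupplierID, UnitPrice, WarehouseID}, the intersection is a superkey of T1; the decomposition is lossless.

Yes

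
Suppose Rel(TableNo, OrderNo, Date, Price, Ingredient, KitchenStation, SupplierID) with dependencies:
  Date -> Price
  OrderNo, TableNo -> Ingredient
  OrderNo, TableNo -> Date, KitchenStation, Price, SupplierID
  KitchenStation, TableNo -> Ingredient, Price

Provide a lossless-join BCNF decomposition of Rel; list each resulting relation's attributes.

Candidate key of the original relation: {OrderNo, TableNo}.
Within {Date, Ingredient, KitchenStation, OrderNo, Price, SupplierID, TableNo}: {Date}⁺ ∩ {Date, Ingredient, KitchenStation, OrderNo, Price, SupplierID, TableNo} = {Date, Price}, not the whole set, so Date -> Price violates BCNF; decompose into {Date, Price} and {Date, Ingredient, KitchenStation, OrderNo, SupplierID, TableNo}.
{Date, Price} is in BCNF.
Within {Date, Ingredient, KitchenStation, OrderNo, SupplierID, TableNo}: {KitchenStation, TableNo}⁺ ∩ {Date, Ingredient, KitchenStation, OrderNo, SupplierID, TableNo} = {Ingredient, KitchenStation, TableNo}, not the whole set, so KitchenStation, TableNo -> Ingredient violates BCNF; decompose into {Ingredient, KitchenStation, TableNo} and {Date, KitchenStation, OrderNo, SupplierID, TableNo}.
{Ingredient, KitchenStation, TableNo} is in BCNF.
{Date, KitchenStation, OrderNo, SupplierID, TableNo} is in BCNF.

{Date, KitchenStation, OrderNo, SupplierID, TableNo}; {Date, Price}; {Ingredient, KitchenStation, TableNo}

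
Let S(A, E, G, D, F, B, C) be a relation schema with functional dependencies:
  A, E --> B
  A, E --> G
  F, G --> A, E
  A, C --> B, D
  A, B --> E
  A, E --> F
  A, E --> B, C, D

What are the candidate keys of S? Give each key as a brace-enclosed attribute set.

{A, B}⁺ = {A, B, C, D, E, F, G} — all of the relation — so {A, B} is a candidate key.
{A, C}⁺ = {A, B, C, D, E, F, G} — all of the relation — so {A, C} is a candidate key.
{A, E}⁺ = {A, B, C, D, E, F, G} — all of the relation — so {A, E} is a candidate key.
{F, G}⁺ = {A, B, C, D, E, F, G} — all of the relation — so {F, G} is a candidate key.
Any other superkey properly contains one of these, so there are no further candidate keys.

{A, B}, {A, C}, {A, E}, {F, G}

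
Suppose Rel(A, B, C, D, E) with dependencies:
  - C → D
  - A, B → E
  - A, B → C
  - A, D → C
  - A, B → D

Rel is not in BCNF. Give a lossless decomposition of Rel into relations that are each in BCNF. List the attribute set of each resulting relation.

Candidate key of the original relation: {A, B}.
{A, B, C, D, E}: {C} determines {C, D} here but is not a superkey — split on C → D, giving {C, D} and {A, B, C, E}.
{C, D} has no BCNF violation.
{A, B, C, E} has no BCNF violation.

{A, B, C, E}; {C, D}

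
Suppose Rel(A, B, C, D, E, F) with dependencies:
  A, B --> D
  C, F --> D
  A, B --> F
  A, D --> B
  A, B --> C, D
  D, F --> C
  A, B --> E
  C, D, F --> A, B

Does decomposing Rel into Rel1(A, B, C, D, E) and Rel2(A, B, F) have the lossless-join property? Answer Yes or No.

The shared attributes are {A, B} and {A, B}⁺ = {A, B, C, D, E, F}.
This includes all of Rel1, so the common attributes are a superkey of Rel1 — the join is lossless.

Yes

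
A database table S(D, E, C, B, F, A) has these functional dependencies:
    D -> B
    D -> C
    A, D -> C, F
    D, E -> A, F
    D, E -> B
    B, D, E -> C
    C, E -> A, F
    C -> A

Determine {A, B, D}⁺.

Start with {A, B, D}.
D -> C applies; add {C} → now {A, B, C, D}.
A, D -> C, F applies; add {F} → now {A, B, C, D, F}.
No further FD applies.

{A, B, C, D, F}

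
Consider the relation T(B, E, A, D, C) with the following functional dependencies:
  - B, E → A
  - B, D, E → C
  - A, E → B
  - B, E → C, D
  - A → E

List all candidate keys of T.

{A}⁺ = {A, B, C, D, E}, which is every attribute, so {A} is a candidate key.
{B, E}⁺ = {A, B, C, D, E}, which is every attribute, so {B, E} is a candidate key.
Any other superkey properly contains one of these, so there are no further candidate keys.

{A}, {B, E}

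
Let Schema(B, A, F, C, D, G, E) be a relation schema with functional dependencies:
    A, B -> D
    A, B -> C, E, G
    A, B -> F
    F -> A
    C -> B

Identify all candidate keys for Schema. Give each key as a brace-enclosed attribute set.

{A, B}⁺ = {A, B, C, D, E, F, G}, which is every attribute, so {A, B} is a candidate key.
{A, C}⁺ = {A, B, C, D, E, F, G}, which is every attribute, so {A, C} is a candidate key.
{B, F}⁺ = {A, B, C, D, E, F, G}, which is every attribute, so {B, F} is a candidate key.
{C, F}⁺ = {A, B, C, D, E, F, G}, which is every attribute, so {C, F} is a candidate key.
No proper subset of any of these is a key, and no other minimal superkey exists.

{A, B}, {A, C}, {B, F}, {C, F}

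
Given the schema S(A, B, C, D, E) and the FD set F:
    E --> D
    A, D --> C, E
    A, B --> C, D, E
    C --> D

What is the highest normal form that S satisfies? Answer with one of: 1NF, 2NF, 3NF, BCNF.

Candidate key: {A, B}. Prime attributes: {A, B}.
E --> D: {E}⁺ = {D, E}, which is not all of the attributes, so the left side is not a superkey — BCNF is violated.
E --> D has non-prime {D} on the right and a non-superkey on the left, so 3NF fails.
Checking every proper subset of each key, none determines a non-prime attribute — 2NF is satisfied.

2NF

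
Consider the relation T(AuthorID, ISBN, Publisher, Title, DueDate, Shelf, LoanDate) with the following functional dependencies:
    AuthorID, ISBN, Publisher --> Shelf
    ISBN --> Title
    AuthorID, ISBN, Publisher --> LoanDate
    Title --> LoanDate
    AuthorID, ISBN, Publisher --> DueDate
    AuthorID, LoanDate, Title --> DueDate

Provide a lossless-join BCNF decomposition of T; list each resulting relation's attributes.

Candidate key of the original relation: {AuthorID, ISBN, Publisher}.
Within {AuthorID, DueDate, ISBN, LoanDate, Publisher, Shelf, Title}: {ISBN}⁺ ∩ {AuthorID, DueDate, ISBN, LoanDate, Publisher, Shelf, Title} = {ISBN, LoanDate, Title}, not the whole set, so ISBN --> LoanDate, Title violates BCNF; decompose into {ISBN, LoanDate, Title} and {AuthorID, DueDate, ISBN, Publisher, Shelf}.
Within {ISBN, LoanDate, Title}: {Title}⁺ ∩ {ISBN, LoanDate, Title} = {LoanDate, Title}, not the whole set, so Title --> LoanDate violates BCNF; decompose into {LoanDate, Title} and {ISBN, Title}.
{LoanDate, Title} has no BCNF violation.
{ISBN, Title} has no BCNF violation.
Within {AuthorID, DueDate, ISBN, Publisher, Shelf}: {AuthorID, ISBN}⁺ ∩ {AuthorID, DueDate, ISBN, Publisher, Shelf} = {AuthorID, DueDate, ISBN}, not the whole set, so AuthorID, ISBN --> DueDate violates BCNF; decompose into {AuthorID, DueDate, ISBN} and {AuthorID, ISBN, Publisher, Shelf}.
{AuthorID, DueDate, ISBN} has no BCNF violation.
{AuthorID, ISBN, Publisher, Shelf} has no BCNF violation.

{AuthorID, DueDate, ISBN}; {AuthorID, ISBN, Publisher, Shelf}; {ISBN, Title}; {LoanDate, Title}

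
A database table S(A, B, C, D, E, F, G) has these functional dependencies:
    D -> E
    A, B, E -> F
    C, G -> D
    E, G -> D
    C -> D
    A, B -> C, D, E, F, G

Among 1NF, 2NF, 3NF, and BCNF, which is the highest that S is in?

Candidate key: {A, B}. Prime attributes: {A, B}.
D -> E: {D}⁺ = {D, E}, which is not all of the attributes, so the left side is not a superkey — BCNF is violated.
D -> E has non-prime {E} on the right and a non-superkey on the left, so 3NF fails.
No proper subset of a key has a non-prime attribute in its closure, so there is no partial dependency; 2NF holds.

2NF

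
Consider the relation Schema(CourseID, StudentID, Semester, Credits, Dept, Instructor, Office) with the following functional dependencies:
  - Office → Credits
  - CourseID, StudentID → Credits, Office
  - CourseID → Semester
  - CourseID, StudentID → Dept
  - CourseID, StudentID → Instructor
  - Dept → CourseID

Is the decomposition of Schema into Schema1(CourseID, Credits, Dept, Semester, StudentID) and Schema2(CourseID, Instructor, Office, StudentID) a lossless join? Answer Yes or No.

Yes

Common attributes: {CourseID, StudentID}; their closure is {CourseID, Credits, Dept, Instructor, Office, Semester, StudentID}.
Since Schema1 ⊆ {CourseID, Credits, Dept, Instructor, Office, Semester, StudentID}, the intersection is a superkey of Schema1; the decomposition is lossless.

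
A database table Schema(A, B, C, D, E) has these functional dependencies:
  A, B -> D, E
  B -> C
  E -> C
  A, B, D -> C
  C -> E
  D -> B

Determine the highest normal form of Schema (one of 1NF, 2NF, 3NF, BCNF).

1NF

Candidate keys: {A, B}, {A, D}. Prime attributes: {A, B, D}.
B -> C breaks BCNF: {B}⁺ = {B, C, E}, so {B} is not a superkey.
B -> C determines the non-prime attribute {C} from a non-superkey — 3NF is violated.
Since {B} ⊂ {A, B} and {B}⁺ ⊇ {C, E} with {C, E} non-prime, there is a partial dependency; 2NF fails.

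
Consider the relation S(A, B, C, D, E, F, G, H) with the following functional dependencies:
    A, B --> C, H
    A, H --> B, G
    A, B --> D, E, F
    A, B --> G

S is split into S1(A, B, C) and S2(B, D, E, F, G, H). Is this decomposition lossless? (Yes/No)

No

The shared attributes are {B} and {B}⁺ = {B}.
S1 ⊄ {B} and S2 ⊄ {B}, so the split is lossy.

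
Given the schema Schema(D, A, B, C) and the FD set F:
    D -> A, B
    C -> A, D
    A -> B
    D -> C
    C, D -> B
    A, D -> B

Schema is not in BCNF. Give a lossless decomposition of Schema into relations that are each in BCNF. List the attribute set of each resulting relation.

Candidate keys of the original relation: {C}, {D}.
In {A, B, C, D}, {A} is not a superkey ({A}⁺ restricted to this set is {A, B}), so split on A -> B into {A, B} and {A, C, D}.
{A, B} has no BCNF violation.
{A, C, D} has no BCNF violation.

{A, B}; {A, C, D}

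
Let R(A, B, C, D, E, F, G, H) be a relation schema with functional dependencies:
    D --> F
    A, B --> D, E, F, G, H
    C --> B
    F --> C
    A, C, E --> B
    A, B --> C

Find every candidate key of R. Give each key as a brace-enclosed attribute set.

{A, B}, {A, C}, {A, D}, {A, F}

No FD produces {A}, so it must be in every candidate key.
{A, B} is a candidate key since {A, B}⁺ = {A, B, C, D, E, F, G, H} covers every attribute.
{A, C} is a candidate key since {A, C}⁺ = {A, B, C, D, E, F, G, H} covers every attribute.
{A, D} is a candidate key since {A, D}⁺ = {A, B, C, D, E, F, G, H} covers every attribute.
{A, F} is a candidate key since {A, F}⁺ = {A, B, C, D, E, F, G, H} covers every attribute.
These are minimal and exhaustive — every other superkey contains one of them.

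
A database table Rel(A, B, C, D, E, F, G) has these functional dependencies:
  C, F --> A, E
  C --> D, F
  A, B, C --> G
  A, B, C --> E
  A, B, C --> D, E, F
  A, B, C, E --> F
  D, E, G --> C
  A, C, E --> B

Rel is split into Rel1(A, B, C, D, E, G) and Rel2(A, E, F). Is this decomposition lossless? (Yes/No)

No

Common attributes: {A, E}; their closure is {A, E}.
The closure covers neither Rel1 nor Rel2 entirely; the join is not lossless.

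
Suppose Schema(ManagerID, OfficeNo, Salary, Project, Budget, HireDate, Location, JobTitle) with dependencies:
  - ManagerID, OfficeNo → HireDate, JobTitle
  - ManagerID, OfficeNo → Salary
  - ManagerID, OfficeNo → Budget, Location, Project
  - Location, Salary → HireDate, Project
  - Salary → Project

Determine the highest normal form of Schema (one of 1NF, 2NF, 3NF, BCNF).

Candidate key: {ManagerID, OfficeNo}. Prime attributes: {ManagerID, OfficeNo}.
Location, Salary → HireDate, Project: {Location, Salary}⁺ = {HireDate, Location, Project, Salary}, which is not all of the attributes, so the left side is not a superkey — BCNF is violated.
Location, Salary → HireDate, Project has non-prime {HireDate, Project} on the right and a non-superkey on the left, so 3NF fails.
No non-prime attribute depends on a proper subset of any candidate key, so 2NF holds.

2NF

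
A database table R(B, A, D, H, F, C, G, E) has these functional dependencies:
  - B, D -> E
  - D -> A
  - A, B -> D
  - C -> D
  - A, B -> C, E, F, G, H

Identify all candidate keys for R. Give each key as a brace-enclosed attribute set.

Attributes never on any right-hand side: {B} — every candidate key must contain it.
{A, B}⁺ = {A, B, C, D, E, F, G, H} — all of the relation — so {A, B} is a candidate key.
{B, C}⁺ = {A, B, C, D, E, F, G, H} — all of the relation — so {B, C} is a candidate key.
{B, D}⁺ = {A, B, C, D, E, F, G, H} — all of the relation — so {B, D} is a candidate key.
Any other superkey properly contains one of these, so there are no further candidate keys.

{A, B}, {B, C}, {B, D}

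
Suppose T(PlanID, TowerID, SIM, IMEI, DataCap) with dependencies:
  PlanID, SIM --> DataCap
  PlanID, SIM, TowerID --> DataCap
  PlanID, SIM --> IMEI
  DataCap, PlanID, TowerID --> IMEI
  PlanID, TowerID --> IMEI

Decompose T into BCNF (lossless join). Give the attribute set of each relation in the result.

Candidate key of the original relation: {PlanID, SIM, TowerID}.
{DataCap, IMEI, PlanID, SIM, TowerID}: {PlanID, SIM} determines {DataCap, IMEI, PlanID, SIM} here but is not a superkey — split on PlanID, SIM --> DataCap, IMEI, giving {DataCap, IMEI, PlanID, SIM} and {PlanID, SIM, TowerID}.
{DataCap, IMEI, PlanID, SIM} is in BCNF.
{PlanID, SIM, TowerID} is in BCNF.

{DataCap, IMEI, PlanID, SIM}; {PlanID, SIM, TowerID}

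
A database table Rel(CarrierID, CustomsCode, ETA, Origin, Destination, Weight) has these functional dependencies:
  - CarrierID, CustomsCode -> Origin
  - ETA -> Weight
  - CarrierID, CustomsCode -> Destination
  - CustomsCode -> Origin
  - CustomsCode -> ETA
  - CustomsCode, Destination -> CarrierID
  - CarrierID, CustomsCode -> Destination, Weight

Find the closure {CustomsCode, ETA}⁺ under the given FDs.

Start with {CustomsCode, ETA}.
ETA -> Weight applies; add {Weight} → now {CustomsCode, ETA, Weight}.
CustomsCode -> Origin applies; add {Origin} → now {CustomsCode, ETA, Origin, Weight}.
No further FD applies.

{CustomsCode, ETA, Origin, Weight}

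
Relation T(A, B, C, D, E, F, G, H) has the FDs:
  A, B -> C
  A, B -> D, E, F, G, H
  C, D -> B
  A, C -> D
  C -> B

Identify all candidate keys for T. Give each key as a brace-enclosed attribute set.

{A} never appears on the right of any FD, so every key must include it.
Closure of {A, B} is {A, B, C, D, E, F, G, H}, the whole schema; {A, B} is a candidate key.
Closure of {A, C} is {A, B, C, D, E, F, G, H}, the whole schema; {A, C} is a candidate key.
These are minimal and exhaustive — every other superkey contains one of them.

{A, B}, {A, C}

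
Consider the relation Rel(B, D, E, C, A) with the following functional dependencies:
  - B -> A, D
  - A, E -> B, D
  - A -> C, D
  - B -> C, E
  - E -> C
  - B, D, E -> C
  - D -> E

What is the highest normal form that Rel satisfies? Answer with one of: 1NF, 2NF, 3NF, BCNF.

2NF

Candidate keys: {A}, {B}. Prime attributes: {A, B}.
E -> C: {E}⁺ = {C, E}, which is not all of the attributes, so the left side is not a superkey — BCNF is violated.
E -> C has non-prime {C} on the right and a non-superkey on the left, so 3NF fails.
With only single-attribute keys there can be no partial dependency, so 2NF holds.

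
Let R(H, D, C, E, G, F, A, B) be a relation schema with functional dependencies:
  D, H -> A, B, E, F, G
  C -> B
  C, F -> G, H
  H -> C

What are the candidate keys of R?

{C, D, F}, {D, H}

No FD produces {D}, so it must be in every candidate key.
{D, H} is a candidate key since {D, H}⁺ = {A, B, C, D, E, F, G, H} covers every attribute.
{C, D, F} is a candidate key since {C, D, F}⁺ = {A, B, C, D, E, F, G, H} covers every attribute.
Any other superkey properly contains one of these, so there are no further candidate keys.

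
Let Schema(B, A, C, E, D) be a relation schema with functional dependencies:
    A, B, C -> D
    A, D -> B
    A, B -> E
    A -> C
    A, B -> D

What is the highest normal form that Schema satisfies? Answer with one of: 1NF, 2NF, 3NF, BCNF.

1NF

Candidate keys: {A, B}, {A, D}. Prime attributes: {A, B, D}.
A -> C breaks BCNF: {A}⁺ = {A, C}, so {A} is not a superkey.
A -> C has non-prime {C} on the right and a non-superkey on the left, so 3NF fails.
Since {A} ⊂ {A, B} and {A}⁺ ⊇ {C} with {C} non-prime, there is a partial dependency; 2NF fails.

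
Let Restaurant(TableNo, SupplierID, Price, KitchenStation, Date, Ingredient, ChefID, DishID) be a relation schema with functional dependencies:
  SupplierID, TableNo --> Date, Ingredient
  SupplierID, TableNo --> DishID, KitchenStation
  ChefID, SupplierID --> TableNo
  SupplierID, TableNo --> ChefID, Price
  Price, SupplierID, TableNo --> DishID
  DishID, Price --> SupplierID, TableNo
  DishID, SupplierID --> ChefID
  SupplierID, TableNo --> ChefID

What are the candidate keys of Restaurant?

{ChefID, SupplierID} is a candidate key since {ChefID, SupplierID}⁺ = {ChefID, Date, DishID, Ingredient, KitchenStation, Price, SupplierID, TableNo} covers every attribute.
{DishID, Price} is a candidate key since {DishID, Price}⁺ = {ChefID, Date, DishID, Ingredient, KitchenStation, Price, SupplierID, TableNo} covers every attribute.
{DishID, SupplierID} is a candidate key since {DishID, SupplierID}⁺ = {ChefID, Date, DishID, Ingredient, KitchenStation, Price, SupplierID, TableNo} covers every attribute.
{SupplierID, TableNo} is a candidate key since {SupplierID, TableNo}⁺ = {ChefID, Date, DishID, Ingredient, KitchenStation, Price, SupplierID, TableNo} covers every attribute.
These are minimal and exhaustive — every other superkey contains one of them.

{ChefID, SupplierID}, {DishID, Price}, {DishID, SupplierID}, {SupplierID, TableNo}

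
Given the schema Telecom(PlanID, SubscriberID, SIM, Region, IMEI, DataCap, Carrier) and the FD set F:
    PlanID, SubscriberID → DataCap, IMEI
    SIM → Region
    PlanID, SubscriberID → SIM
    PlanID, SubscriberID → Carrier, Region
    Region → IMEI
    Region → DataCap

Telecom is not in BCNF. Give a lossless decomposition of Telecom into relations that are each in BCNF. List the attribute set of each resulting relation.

{Carrier, PlanID, SIM, SubscriberID}; {DataCap, IMEI, Region}; {Region, SIM}

Candidate key of the original relation: {PlanID, SubscriberID}.
In {Carrier, DataCap, IMEI, PlanID, Region, SIM, SubscriberID}, {SIM} is not a superkey ({SIM}⁺ restricted to this set is {DataCap, IMEI, Region, SIM}), so split on SIM → DataCap, IMEI, Region into {DataCap, IMEI, Region, SIM} and {Carrier, PlanID, SIM, SubscriberID}.
In {DataCap, IMEI, Region, SIM}, {Region} is not a superkey ({Region}⁺ restricted to this set is {DataCap, IMEI, Region}), so split on Region → DataCap, IMEI into {DataCap, IMEI, Region} and {Region, SIM}.
{DataCap, IMEI, Region}: every determinant is a superkey — BCNF.
{Region, SIM}: every determinant is a superkey — BCNF.
{Carrier, PlanID, SIM, SubscriberID}: every determinant is a superkey — BCNF.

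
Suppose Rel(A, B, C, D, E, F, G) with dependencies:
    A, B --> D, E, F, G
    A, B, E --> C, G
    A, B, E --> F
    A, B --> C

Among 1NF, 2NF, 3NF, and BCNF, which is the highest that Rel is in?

Candidate key: {A, B}. Prime attributes: {A, B}.
Each dependency's left side is a superkey — BCNF holds.

BCNF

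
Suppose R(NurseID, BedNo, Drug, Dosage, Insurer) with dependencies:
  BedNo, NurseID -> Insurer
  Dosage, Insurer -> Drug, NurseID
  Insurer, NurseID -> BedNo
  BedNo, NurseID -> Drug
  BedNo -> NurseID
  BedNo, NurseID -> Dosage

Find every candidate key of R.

{BedNo}, {Dosage, Insurer}, {Insurer, NurseID}

{BedNo} is a candidate key since {BedNo}⁺ = {BedNo, Dosage, Drug, Insurer, NurseID} covers every attribute.
{Dosage, Insurer} is a candidate key since {Dosage, Insurer}⁺ = {BedNo, Dosage, Drug, Insurer, NurseID} covers every attribute.
{Insurer, NurseID} is a candidate key since {Insurer, NurseID}⁺ = {BedNo, Dosage, Drug, Insurer, NurseID} covers every attribute.
These are minimal and exhaustive — every other superkey contains one of them.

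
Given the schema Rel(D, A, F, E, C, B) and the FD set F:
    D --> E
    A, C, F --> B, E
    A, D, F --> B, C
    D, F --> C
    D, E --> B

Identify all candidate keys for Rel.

{A, D, F}

No FD produces {A, D, F}, so they must be in every candidate key.
{A, D, F}⁺ = {A, B, C, D, E, F} — all of the relation — so {A, D, F} is a candidate key.
No other minimal set has full closure, so this is the only candidate key.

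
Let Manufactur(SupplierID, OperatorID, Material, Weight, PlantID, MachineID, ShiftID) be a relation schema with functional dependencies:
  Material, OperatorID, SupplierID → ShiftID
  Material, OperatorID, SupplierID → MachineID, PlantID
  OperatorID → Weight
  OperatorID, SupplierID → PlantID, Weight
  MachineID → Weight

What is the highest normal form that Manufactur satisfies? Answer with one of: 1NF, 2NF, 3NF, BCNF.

1NF

Candidate key: {Material, OperatorID, SupplierID}. Prime attributes: {Material, OperatorID, SupplierID}.
OperatorID → Weight: {OperatorID}⁺ = {OperatorID, Weight}, which is not all of the attributes, so the left side is not a superkey — BCNF is violated.
OperatorID → Weight determines the non-prime attribute {Weight} from a non-superkey — 3NF is violated.
{OperatorID} is a proper subset of the key {Material, OperatorID, SupplierID}, and {OperatorID}⁺ contains the non-prime attribute {Weight} — a partial dependency, so 2NF is violated.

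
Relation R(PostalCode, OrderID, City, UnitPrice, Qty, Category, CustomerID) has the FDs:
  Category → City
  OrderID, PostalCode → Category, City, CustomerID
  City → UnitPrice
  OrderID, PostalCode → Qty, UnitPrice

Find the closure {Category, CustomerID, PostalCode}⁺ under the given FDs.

{Category, City, CustomerID, PostalCode, UnitPrice}

Start with {Category, CustomerID, PostalCode}.
Category → City applies; add {City} → now {Category, City, CustomerID, PostalCode}.
City → UnitPrice applies; add {UnitPrice} → now {Category, City, CustomerID, PostalCode, UnitPrice}.
No further FD applies.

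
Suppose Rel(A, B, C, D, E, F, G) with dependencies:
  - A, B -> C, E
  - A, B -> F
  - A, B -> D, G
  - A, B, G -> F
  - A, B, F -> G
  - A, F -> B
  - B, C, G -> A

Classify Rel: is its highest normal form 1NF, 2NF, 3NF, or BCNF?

BCNF

Candidate keys: {A, B}, {A, F}, {B, C, G}. Prime attributes: {A, B, C, F, G}.
Each dependency's left side is a superkey — BCNF holds.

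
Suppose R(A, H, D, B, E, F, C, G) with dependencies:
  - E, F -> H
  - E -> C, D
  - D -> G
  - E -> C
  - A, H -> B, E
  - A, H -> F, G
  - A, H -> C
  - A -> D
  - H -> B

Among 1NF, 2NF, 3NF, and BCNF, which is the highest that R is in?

Candidate keys: {A, E, F}, {A, H}. Prime attributes: {A, E, F, H}.
For E, F -> H we have {E, F}⁺ = {B, C, D, E, F, G, H}; {E, F} is not a superkey, so BCNF fails.
E -> C, D determines the non-prime attributes {C, D} from a non-superkey — 3NF is violated.
{A} is a proper subset of the key {A, H}, and {A}⁺ contains the non-prime attributes {D, G} — a partial dependency, so 2NF is violated.

1NF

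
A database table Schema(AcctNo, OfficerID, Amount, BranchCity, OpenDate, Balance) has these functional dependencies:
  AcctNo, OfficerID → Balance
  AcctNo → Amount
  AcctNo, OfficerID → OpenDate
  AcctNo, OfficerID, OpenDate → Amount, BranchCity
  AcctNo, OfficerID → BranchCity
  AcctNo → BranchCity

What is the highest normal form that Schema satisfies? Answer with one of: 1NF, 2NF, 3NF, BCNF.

1NF

Candidate key: {AcctNo, OfficerID}. Prime attributes: {AcctNo, OfficerID}.
AcctNo → Amount: {AcctNo}⁺ = {AcctNo, Amount, BranchCity}, which is not all of the attributes, so the left side is not a superkey — BCNF is violated.
AcctNo → Amount has non-prime {Amount} on the right and a non-superkey on the left, so 3NF fails.
{AcctNo} is a proper subset of the key {AcctNo, OfficerID}, and {AcctNo}⁺ contains the non-prime attributes {Amount, BranchCity} — a partial dependency, so 2NF is violated.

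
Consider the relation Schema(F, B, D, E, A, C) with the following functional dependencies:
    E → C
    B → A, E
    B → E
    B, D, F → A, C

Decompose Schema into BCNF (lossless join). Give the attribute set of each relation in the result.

Candidate key of the original relation: {B, D, F}.
Within {A, B, C, D, E, F}: {E}⁺ ∩ {A, B, C, D, E, F} = {C, E}, not the whole set, so E → C violates BCNF; decompose into {C, E} and {A, B, D, E, F}.
{C, E} is in BCNF.
Within {A, B, D, E, F}: {B}⁺ ∩ {A, B, D, E, F} = {A, B, E}, not the whole set, so B → A, E violates BCNF; decompose into {A, B, E} and {B, D, F}.
{A, B, E} is in BCNF.
{B, D, F} is in BCNF.

{A, B, E}; {B, D, F}; {C, E}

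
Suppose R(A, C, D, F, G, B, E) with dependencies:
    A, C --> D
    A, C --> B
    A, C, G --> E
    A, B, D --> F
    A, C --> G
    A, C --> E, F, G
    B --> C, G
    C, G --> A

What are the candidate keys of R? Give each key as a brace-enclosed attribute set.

{A, C}, {B}, {C, G}

{B}⁺ = {A, B, C, D, E, F, G} — all of the relation — so {B} is a candidate key.
{A, C}⁺ = {A, B, C, D, E, F, G} — all of the relation — so {A, C} is a candidate key.
{C, G}⁺ = {A, B, C, D, E, F, G} — all of the relation — so {C, G} is a candidate key.
No proper subset of any of these is a key, and no other minimal superkey exists.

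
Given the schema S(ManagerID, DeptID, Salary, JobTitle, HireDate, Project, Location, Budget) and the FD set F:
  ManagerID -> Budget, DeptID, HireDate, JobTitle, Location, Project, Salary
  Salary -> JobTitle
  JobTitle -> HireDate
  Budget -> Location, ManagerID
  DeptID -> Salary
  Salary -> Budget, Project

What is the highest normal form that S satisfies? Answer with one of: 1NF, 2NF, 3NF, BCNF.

2NF

Candidate keys: {Budget}, {DeptID}, {ManagerID}, {Salary}. Prime attributes: {Budget, DeptID, ManagerID, Salary}.
JobTitle -> HireDate breaks BCNF: {JobTitle}⁺ = {HireDate, JobTitle}, so {JobTitle} is not a superkey.
Because {HireDate} is non-prime and the left side of JobTitle -> HireDate is not a superkey, the relation is not in 3NF.
With only single-attribute keys there can be no partial dependency, so 2NF holds.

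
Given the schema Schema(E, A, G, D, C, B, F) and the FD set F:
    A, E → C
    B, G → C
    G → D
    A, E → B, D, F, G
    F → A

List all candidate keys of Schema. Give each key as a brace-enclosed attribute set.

Attributes never on any right-hand side: {E} — every candidate key must contain it.
Closure of {A, E} is {A, B, C, D, E, F, G}, the whole schema; {A, E} is a candidate key.
Closure of {E, F} is {A, B, C, D, E, F, G}, the whole schema; {E, F} is a candidate key.
No proper subset of any of these is a key, and no other minimal superkey exists.

{A, E}, {E, F}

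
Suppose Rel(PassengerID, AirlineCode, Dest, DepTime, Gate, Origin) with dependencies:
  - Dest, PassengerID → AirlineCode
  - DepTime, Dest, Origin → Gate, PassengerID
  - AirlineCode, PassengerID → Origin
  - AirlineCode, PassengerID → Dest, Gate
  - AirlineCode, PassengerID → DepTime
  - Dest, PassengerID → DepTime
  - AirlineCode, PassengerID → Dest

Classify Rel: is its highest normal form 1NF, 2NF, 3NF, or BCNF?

BCNF

Candidate keys: {AirlineCode, PassengerID}, {DepTime, Dest, Origin}, {Dest, PassengerID}. Prime attributes: {AirlineCode, DepTime, Dest, Origin, PassengerID}.
Every FD has a superkey on the left, so the relation is in BCNF.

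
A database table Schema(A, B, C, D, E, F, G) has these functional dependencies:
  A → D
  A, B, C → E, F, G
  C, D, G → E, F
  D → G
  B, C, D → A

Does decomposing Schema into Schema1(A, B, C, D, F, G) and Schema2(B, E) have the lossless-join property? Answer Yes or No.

No

Common attributes: {B}; their closure is {B}.
Neither Schema1 nor Schema2 is contained in that closure, so the decomposition is lossy.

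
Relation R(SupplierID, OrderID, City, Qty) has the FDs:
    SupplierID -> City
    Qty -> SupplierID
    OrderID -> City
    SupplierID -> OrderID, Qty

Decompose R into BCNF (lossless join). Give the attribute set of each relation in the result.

Candidate keys of the original relation: {Qty}, {SupplierID}.
Within {City, OrderID, Qty, SupplierID}: {OrderID}⁺ ∩ {City, OrderID, Qty, SupplierID} = {City, OrderID}, not the whole set, so OrderID -> City violates BCNF; decompose into {City, OrderID} and {OrderID, Qty, SupplierID}.
{City, OrderID}: every determinant is a superkey — BCNF.
{OrderID, Qty, SupplierID}: every determinant is a superkey — BCNF.

{City, OrderID}; {OrderID, Qty, SupplierID}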